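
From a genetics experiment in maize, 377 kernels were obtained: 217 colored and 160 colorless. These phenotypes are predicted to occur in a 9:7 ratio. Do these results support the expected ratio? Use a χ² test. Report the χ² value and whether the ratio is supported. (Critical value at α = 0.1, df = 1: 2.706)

0.263; consistent

Expected counts for N = 377 under a 9:7 ratio (total parts = 16):
  colored: 377 × 9/16 = 212.0625
  colorless: 377 × 7/16 = 164.9375
χ² = Σ (O − E)² / E
  colored: (217 − 212.0625)² / 212.0625 = 0.1150
  colorless: (160 − 164.9375)² / 164.9375 = 0.1478
χ² = 0.1150 + 0.1478 = 0.2628 ≈ 0.263
Degrees of freedom = 2 − 1 = 1; critical value at α = 0.1 is 2.706.
Since 0.263 < 2.706, we fail to reject the null hypothesis — the data are consistent with the 9:7 ratio.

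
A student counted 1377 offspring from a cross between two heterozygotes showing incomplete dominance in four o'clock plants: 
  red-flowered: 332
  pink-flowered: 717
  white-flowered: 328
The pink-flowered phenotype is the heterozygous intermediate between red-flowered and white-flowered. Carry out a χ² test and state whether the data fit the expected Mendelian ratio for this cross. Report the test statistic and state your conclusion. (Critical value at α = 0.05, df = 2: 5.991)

With incomplete dominance, a heterozygote × heterozygote cross gives a 1:2:1 phenotypic ratio.
Total ratio parts = 4. Expected numbers out of 1377:
  red-flowered: 1377 × 1/4 = 344.25
  pink-flowered: 1377 × 2/4 = 688.5
  white-flowered: 1377 × 1/4 = 344.25
χ² = Σ (O − E)² / E
  red-flowered: (332 − 344.25)² / 344.25 = 0.4359
  pink-flowered: (717 − 688.5)² / 688.5 = 1.1797
  white-flowered: (328 − 344.25)² / 344.25 = 0.7671
χ² = 0.4359 + 1.1797 + 0.7671 = 2.3827 ≈ 2.383
Degrees of freedom = 3 − 1 = 2; critical value at α = 0.05 is 5.991.
Since 2.383 < 5.991, we fail to reject the null hypothesis — the data are consistent with the 1:2:1 ratio.

2.383; consistent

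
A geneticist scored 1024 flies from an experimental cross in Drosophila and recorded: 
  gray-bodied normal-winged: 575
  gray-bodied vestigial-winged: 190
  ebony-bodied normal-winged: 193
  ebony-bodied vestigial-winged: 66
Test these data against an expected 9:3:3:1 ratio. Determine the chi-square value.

Under the 9:3:3:1 hypothesis (Σ ratio = 16, N = 1024):
  gray-bodied normal-winged: 1024 × 9/16 = 576
  gray-bodied vestigial-winged: 1024 × 3/16 = 192
  ebony-bodied normal-winged: 1024 × 3/16 = 192
  ebony-bodied vestigial-winged: 1024 × 1/16 = 64
χ² = Σ (O − E)² / E
  gray-bodied normal-winged: (575 − 576)² / 576 = 0.0017
  gray-bodied vestigial-winged: (190 − 192)² / 192 = 0.0208
  ebony-bodied normal-winged: (193 − 192)² / 192 = 0.0052
  ebony-bodied vestigial-winged: (66 − 64)² / 64 = 0.0625
χ² = 0.0017 + 0.0208 + 0.0052 + 0.0625 = 0.0902 ≈ 0.090

0.090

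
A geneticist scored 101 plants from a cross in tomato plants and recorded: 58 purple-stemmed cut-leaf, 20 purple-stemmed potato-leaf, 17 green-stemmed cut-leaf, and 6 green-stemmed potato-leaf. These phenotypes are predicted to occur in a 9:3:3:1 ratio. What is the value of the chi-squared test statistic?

0.298

The 9:3:3:1 ratio has 16 parts, so with N = 101 the expected counts are:
  purple-stemmed cut-leaf: 101 × 9/16 = 56.8125
  purple-stemmed potato-leaf: 101 × 3/16 = 18.9375
  green-stemmed cut-leaf: 101 × 3/16 = 18.9375
  green-stemmed potato-leaf: 101 × 1/16 = 6.3125
χ² = Σ (O − E)² / E
  purple-stemmed cut-leaf: (58 − 56.8125)² / 56.8125 = 0.0248
  purple-stemmed potato-leaf: (20 − 18.9375)² / 18.9375 = 0.0596
  green-stemmed cut-leaf: (17 − 18.9375)² / 18.9375 = 0.1982
  green-stemmed potato-leaf: (6 − 6.3125)² / 6.3125 = 0.0155
χ² = 0.0248 + 0.0596 + 0.1982 + 0.0155 = 0.2981 ≈ 0.298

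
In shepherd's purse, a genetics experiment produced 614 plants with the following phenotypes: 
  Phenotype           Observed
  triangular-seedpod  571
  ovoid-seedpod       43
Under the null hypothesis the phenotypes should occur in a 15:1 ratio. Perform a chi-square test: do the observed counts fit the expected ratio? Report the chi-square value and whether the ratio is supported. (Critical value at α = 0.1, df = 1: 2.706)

The 15:1 ratio has 16 parts, so with N = 614 the expected counts are:
  triangular-seedpod: 614 × 15/16 = 575.625
  ovoid-seedpod: 614 × 1/16 = 38.375
χ² = Σ (O − E)² / E
  triangular-seedpod: (571 − 575.625)² / 575.625 = 0.0372
  ovoid-seedpod: (43 − 38.375)² / 38.375 = 0.5574
χ² = 0.0372 + 0.5574 = 0.5946 ≈ 0.595
Degrees of freedom = 2 − 1 = 1; critical value at α = 0.1 is 2.706.
Since 0.595 < 2.706, we fail to reject the null hypothesis — the data are consistent with the 15:1 ratio.

0.595; consistent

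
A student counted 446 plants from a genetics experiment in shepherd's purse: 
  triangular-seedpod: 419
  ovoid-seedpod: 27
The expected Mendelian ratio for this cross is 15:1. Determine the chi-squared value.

0.029

Expected counts for N = 446 under a 15:1 ratio (total parts = 16):
  triangular-seedpod: 446 × 15/16 = 418.125
  ovoid-seedpod: 446 × 1/16 = 27.875
χ² = Σ (O − E)² / E
  triangular-seedpod: (419 − 418.125)² / 418.125 = 0.0018
  ovoid-seedpod: (27 − 27.875)² / 27.875 = 0.0275
χ² = 0.0018 + 0.0275 = 0.0293 ≈ 0.029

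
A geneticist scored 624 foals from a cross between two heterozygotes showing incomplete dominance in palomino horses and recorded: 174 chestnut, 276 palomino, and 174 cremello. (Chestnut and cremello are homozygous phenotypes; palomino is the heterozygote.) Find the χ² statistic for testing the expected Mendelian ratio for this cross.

8.308

With incomplete dominance, a heterozygote × heterozygote cross gives a 1:2:1 phenotypic ratio.
Expected counts for N = 624 under a 1:2:1 ratio (total parts = 4):
  chestnut: 624 × 1/4 = 156
  palomino: 624 × 2/4 = 312
  cremello: 624 × 1/4 = 156
χ² = Σ (O − E)² / E
  chestnut: (174 − 156)² / 156 = 2.0769
  palomino: (276 − 312)² / 312 = 4.1538
  cremello: (174 − 156)² / 156 = 2.0769
χ² = 2.0769 + 4.1538 + 2.0769 = 8.3076 ≈ 8.308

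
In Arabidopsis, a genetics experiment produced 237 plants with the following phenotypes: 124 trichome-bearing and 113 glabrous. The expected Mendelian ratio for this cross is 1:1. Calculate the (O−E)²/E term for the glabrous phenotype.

Total ratio parts = 2. Expected numbers out of 237:
  trichome-bearing: 237 × 1/2 = 118.5
  glabrous: 237 × 1/2 = 118.5
Contribution of glabrous: (113 − 118.5)² / 118.5 = 0.2553

0.255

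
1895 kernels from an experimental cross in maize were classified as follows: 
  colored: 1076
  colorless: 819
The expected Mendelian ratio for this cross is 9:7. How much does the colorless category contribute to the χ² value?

Under the 9:7 hypothesis (Σ ratio = 16, N = 1895):
  colored: 1895 × 9/16 = 1065.9375
  colorless: 1895 × 7/16 = 829.0625
Contribution of colorless: (819 − 829.0625)² / 829.0625 = 0.1221

0.122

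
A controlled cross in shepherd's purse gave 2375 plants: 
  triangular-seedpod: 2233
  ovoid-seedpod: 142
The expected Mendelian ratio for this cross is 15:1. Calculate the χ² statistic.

The 15:1 ratio has 16 parts, so with N = 2375 the expected counts are:
  triangular-seedpod: 2375 × 15/16 = 2226.5625
  ovoid-seedpod: 2375 × 1/16 = 148.4375
χ² = Σ (O − E)² / E
  triangular-seedpod: (2233 − 2226.5625)² / 2226.5625 = 0.0186
  ovoid-seedpod: (142 − 148.4375)² / 148.4375 = 0.2792
χ² = 0.0186 + 0.2792 = 0.2978 ≈ 0.298

0.298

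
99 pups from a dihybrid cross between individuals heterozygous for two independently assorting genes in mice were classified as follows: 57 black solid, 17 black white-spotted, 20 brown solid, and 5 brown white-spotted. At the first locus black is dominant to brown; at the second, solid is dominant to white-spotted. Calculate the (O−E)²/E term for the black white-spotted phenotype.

0.132

A dihybrid F₂ with independent assortment and complete dominance at both loci gives a 9:3:3:1 phenotypic ratio.
Expected counts for N = 99 under a 9:3:3:1 ratio (total parts = 16):
  black solid: 99 × 9/16 = 55.6875
  black white-spotted: 99 × 3/16 = 18.5625
  brown solid: 99 × 3/16 = 18.5625
  brown white-spotted: 99 × 1/16 = 6.1875
Contribution of black white-spotted: (17 − 18.5625)² / 18.5625 = 0.1315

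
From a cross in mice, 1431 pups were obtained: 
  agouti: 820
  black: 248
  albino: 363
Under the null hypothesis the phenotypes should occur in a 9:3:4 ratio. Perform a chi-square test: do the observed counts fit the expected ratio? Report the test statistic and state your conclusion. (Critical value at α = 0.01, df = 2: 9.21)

1.897; consistent

Under the 9:3:4 hypothesis (Σ ratio = 16, N = 1431):
  agouti: 1431 × 9/16 = 804.9375
  black: 1431 × 3/16 = 268.3125
  albino: 1431 × 4/16 = 357.75
χ² = Σ (O − E)² / E
  agouti: (820 − 804.9375)² / 804.9375 = 0.2819
  black: (248 − 268.3125)² / 268.3125 = 1.5378
  albino: (363 − 357.75)² / 357.75 = 0.0770
χ² = 0.2819 + 1.5378 + 0.0770 = 1.8967 ≈ 1.897
Degrees of freedom = 3 − 1 = 2; critical value at α = 0.01 is 9.21.
Since 1.897 < 9.21, we fail to reject the null hypothesis — the data are consistent with the 9:3:4 ratio.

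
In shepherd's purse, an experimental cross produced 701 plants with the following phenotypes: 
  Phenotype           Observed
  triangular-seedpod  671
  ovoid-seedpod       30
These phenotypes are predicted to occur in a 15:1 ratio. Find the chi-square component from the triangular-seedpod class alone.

0.290

Expected counts for N = 701 under a 15:1 ratio (total parts = 16):
  triangular-seedpod: 701 × 15/16 = 657.1875
  ovoid-seedpod: 701 × 1/16 = 43.8125
Contribution of triangular-seedpod: (671 − 657.1875)² / 657.1875 = 0.2903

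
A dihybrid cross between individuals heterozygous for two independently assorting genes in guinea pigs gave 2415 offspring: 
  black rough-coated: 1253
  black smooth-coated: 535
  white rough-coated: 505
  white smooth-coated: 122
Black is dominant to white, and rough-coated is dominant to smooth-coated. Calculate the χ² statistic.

A dihybrid F₂ with independent assortment and complete dominance at both loci gives a 9:3:3:1 phenotypic ratio.
Under the 9:3:3:1 hypothesis (Σ ratio = 16, N = 2415):
  black rough-coated: 2415 × 9/16 = 1358.4375
  black smooth-coated: 2415 × 3/16 = 452.8125
  white rough-coated: 2415 × 3/16 = 452.8125
  white smooth-coated: 2415 × 1/16 = 150.9375
χ² = Σ (O − E)² / E
  black rough-coated: (1253 − 1358.4375)² / 1358.4375 = 8.1837
  black smooth-coated: (535 − 452.8125)² / 452.8125 = 14.9174
  white rough-coated: (505 − 452.8125)² / 452.8125 = 6.0147
  white smooth-coated: (122 − 150.9375)² / 150.9375 = 5.5479
χ² = 8.1837 + 14.9174 + 6.0147 + 5.5479 = 34.6637 ≈ 34.664

34.664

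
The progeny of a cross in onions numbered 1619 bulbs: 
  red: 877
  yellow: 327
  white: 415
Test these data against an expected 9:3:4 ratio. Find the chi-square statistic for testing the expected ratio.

The 9:3:4 ratio has 16 parts, so with N = 1619 the expected counts are:
  red: 1619 × 9/16 = 910.6875
  yellow: 1619 × 3/16 = 303.5625
  white: 1619 × 4/16 = 404.75
χ² = Σ (O − E)² / E
  red: (877 − 910.6875)² / 910.6875 = 1.2461
  yellow: (327 − 303.5625)² / 303.5625 = 1.8096
  white: (415 − 404.75)² / 404.75 = 0.2596
χ² = 1.2461 + 1.8096 + 0.2596 = 3.3153 ≈ 3.315

3.315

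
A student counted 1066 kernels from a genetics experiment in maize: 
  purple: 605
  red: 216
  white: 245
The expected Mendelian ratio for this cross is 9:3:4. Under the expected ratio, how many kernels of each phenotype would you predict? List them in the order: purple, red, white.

599.625, 199.875, 266.5

Total ratio parts = 16. Expected numbers out of 1066:
  purple: 1066 × 9/16 = 599.625
  red: 1066 × 3/16 = 199.875
  white: 1066 × 4/16 = 266.5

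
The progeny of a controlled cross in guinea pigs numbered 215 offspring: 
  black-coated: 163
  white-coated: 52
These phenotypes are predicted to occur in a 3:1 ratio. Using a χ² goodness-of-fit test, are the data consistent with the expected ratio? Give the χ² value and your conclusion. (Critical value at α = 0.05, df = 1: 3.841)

0.076; consistent

Total ratio parts = 4. Expected numbers out of 215:
  black-coated: 215 × 3/4 = 161.25
  white-coated: 215 × 1/4 = 53.75
χ² = Σ (O − E)² / E
  black-coated: (163 − 161.25)² / 161.25 = 0.0190
  white-coated: (52 − 53.75)² / 53.75 = 0.0570
χ² = 0.0190 + 0.0570 = 0.076
Degrees of freedom = 2 − 1 = 1; critical value at α = 0.05 is 3.841.
Since 0.076 < 3.841, we fail to reject the null hypothesis — the data are consistent with the 3:1 ratio.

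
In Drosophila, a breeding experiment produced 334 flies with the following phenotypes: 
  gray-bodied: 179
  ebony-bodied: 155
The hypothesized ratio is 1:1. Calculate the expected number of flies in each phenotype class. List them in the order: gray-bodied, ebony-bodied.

167, 167

Under the 1:1 hypothesis (Σ ratio = 2, N = 334):
  gray-bodied: 334 × 1/2 = 167
  ebony-bodied: 334 × 1/2 = 167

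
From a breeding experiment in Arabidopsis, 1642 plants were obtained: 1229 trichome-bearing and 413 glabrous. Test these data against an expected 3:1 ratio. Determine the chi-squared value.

Under the 3:1 hypothesis (Σ ratio = 4, N = 1642):
  trichome-bearing: 1642 × 3/4 = 1231.5
  glabrous: 1642 × 1/4 = 410.5
χ² = Σ (O − E)² / E
  trichome-bearing: (1229 − 1231.5)² / 1231.5 = 0.0051
  glabrous: (413 − 410.5)² / 410.5 = 0.0152
χ² = 0.0051 + 0.0152 = 0.0203 ≈ 0.020

0.020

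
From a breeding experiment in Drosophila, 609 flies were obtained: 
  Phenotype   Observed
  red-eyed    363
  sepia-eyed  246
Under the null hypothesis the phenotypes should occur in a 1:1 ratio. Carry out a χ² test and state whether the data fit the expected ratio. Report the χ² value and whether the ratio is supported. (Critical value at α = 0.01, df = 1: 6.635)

The 1:1 ratio has 2 parts, so with N = 609 the expected counts are:
  red-eyed: 609 × 1/2 = 304.5
  sepia-eyed: 609 × 1/2 = 304.5
χ² = Σ (O − E)² / E
  red-eyed: (363 − 304.5)² / 304.5 = 11.2389
  sepia-eyed: (246 − 304.5)² / 304.5 = 11.2389
χ² = 11.2389 + 11.2389 = 22.4778 ≈ 22.478
Degrees of freedom = 2 − 1 = 1; critical value at α = 0.01 is 6.635.
Since 22.478 > 6.635, we reject the null hypothesis — the data do not fit the 1:1 ratio.

22.478; not consistent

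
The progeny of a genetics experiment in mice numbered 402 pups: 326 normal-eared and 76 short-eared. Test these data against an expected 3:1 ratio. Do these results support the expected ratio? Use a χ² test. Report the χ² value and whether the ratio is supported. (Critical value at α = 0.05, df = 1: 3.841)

7.964; not consistent

Total ratio parts = 4. Expected numbers out of 402:
  normal-eared: 402 × 3/4 = 301.5
  short-eared: 402 × 1/4 = 100.5
χ² = Σ (O − E)² / E
  normal-eared: (326 − 301.5)² / 301.5 = 1.9909
  short-eared: (76 − 100.5)² / 100.5 = 5.9726
χ² = 1.9909 + 5.9726 = 7.9635 ≈ 7.964
Degrees of freedom = 2 − 1 = 1; critical value at α = 0.05 is 3.841.
Since 7.964 > 3.841, we reject the null hypothesis — the data do not fit the 3:1 ratio.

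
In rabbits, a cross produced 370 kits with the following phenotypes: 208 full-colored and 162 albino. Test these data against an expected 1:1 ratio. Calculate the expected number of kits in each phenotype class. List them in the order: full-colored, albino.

Under the 1:1 hypothesis (Σ ratio = 2, N = 370):
  full-colored: 370 × 1/2 = 185
  albino: 370 × 1/2 = 185

185, 185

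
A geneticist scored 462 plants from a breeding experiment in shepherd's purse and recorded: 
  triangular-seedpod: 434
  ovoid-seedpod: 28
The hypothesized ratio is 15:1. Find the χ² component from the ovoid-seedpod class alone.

0.027

The 15:1 ratio has 16 parts, so with N = 462 the expected counts are:
  triangular-seedpod: 462 × 15/16 = 433.125
  ovoid-seedpod: 462 × 1/16 = 28.875
Contribution of ovoid-seedpod: (28 − 28.875)² / 28.875 = 0.0265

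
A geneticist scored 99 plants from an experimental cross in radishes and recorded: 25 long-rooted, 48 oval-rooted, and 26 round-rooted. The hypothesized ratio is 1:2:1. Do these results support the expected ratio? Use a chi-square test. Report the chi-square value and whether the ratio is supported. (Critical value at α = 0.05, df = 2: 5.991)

0.111; consistent

Under the 1:2:1 hypothesis (Σ ratio = 4, N = 99):
  long-rooted: 99 × 1/4 = 24.75
  oval-rooted: 99 × 2/4 = 49.5
  round-rooted: 99 × 1/4 = 24.75
χ² = Σ (O − E)² / E
  long-rooted: (25 − 24.75)² / 24.75 = 0.0025
  oval-rooted: (48 − 49.5)² / 49.5 = 0.0455
  round-rooted: (26 − 24.75)² / 24.75 = 0.0631
χ² = 0.0025 + 0.0455 + 0.0631 = 0.1111 ≈ 0.111
Degrees of freedom = 3 − 1 = 2; critical value at α = 0.05 is 5.991.
Since 0.111 < 5.991, we fail to reject the null hypothesis — the data are consistent with the 1:2:1 ratio.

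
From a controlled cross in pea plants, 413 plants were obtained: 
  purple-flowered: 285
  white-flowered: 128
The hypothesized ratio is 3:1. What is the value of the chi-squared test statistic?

Under the 3:1 hypothesis (Σ ratio = 4, N = 413):
  purple-flowered: 413 × 3/4 = 309.75
  white-flowered: 413 × 1/4 = 103.25
χ² = Σ (O − E)² / E
  purple-flowered: (285 − 309.75)² / 309.75 = 1.9776
  white-flowered: (128 − 103.25)² / 103.25 = 5.9328
χ² = 1.9776 + 5.9328 = 7.9104 ≈ 7.910

7.910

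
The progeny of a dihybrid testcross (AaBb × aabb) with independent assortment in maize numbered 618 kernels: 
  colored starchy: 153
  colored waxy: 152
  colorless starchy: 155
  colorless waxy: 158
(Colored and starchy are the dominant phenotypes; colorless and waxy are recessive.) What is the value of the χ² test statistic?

A dihybrid testcross with independent assortment gives a 1:1:1:1 ratio.
Total ratio parts = 4. Expected numbers out of 618:
  colored starchy: 618 × 1/4 = 154.5
  colored waxy: 618 × 1/4 = 154.5
  colorless starchy: 618 × 1/4 = 154.5
  colorless waxy: 618 × 1/4 = 154.5
χ² = Σ (O − E)² / E
  colored starchy: (153 − 154.5)² / 154.5 = 0.0146
  colored waxy: (152 − 154.5)² / 154.5 = 0.0405
  colorless starchy: (155 − 154.5)² / 154.5 = 0.0016
  colorless waxy: (158 − 154.5)² / 154.5 = 0.0793
χ² = 0.0146 + 0.0405 + 0.0016 + 0.0793 = 0.136

0.136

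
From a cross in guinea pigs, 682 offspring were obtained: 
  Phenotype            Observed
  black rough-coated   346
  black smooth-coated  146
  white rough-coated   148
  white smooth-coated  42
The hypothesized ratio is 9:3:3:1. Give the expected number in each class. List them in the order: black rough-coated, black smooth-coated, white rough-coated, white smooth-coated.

Total ratio parts = 16. Expected numbers out of 682:
  black rough-coated: 682 × 9/16 = 383.625
  black smooth-coated: 682 × 3/16 = 127.875
  white rough-coated: 682 × 3/16 = 127.875
  white smooth-coated: 682 × 1/16 = 42.625

383.625, 127.875, 127.875, 42.625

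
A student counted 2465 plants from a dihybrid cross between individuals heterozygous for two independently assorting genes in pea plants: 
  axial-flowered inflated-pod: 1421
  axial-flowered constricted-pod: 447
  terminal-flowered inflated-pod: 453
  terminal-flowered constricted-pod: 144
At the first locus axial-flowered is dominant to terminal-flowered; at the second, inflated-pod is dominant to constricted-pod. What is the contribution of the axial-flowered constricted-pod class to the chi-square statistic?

0.499

A dihybrid F₂ with independent assortment and complete dominance at both loci gives a 9:3:3:1 phenotypic ratio.
Total ratio parts = 16. Expected numbers out of 2465:
  axial-flowered inflated-pod: 2465 × 9/16 = 1386.5625
  axial-flowered constricted-pod: 2465 × 3/16 = 462.1875
  terminal-flowered inflated-pod: 2465 × 3/16 = 462.1875
  terminal-flowered constricted-pod: 2465 × 1/16 = 154.0625
Contribution of axial-flowered constricted-pod: (447 − 462.1875)² / 462.1875 = 0.4991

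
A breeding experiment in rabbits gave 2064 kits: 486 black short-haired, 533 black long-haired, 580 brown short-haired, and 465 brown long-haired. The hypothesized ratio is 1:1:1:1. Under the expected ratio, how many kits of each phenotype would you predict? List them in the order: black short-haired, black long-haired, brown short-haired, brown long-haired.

516, 516, 516, 516

The 1:1:1:1 ratio has 4 parts, so with N = 2064 the expected counts are:
  black short-haired: 2064 × 1/4 = 516
  black long-haired: 2064 × 1/4 = 516
  brown short-haired: 2064 × 1/4 = 516
  brown long-haired: 2064 × 1/4 = 516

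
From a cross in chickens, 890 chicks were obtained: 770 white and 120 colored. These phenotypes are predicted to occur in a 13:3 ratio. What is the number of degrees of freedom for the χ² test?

1

A goodness-of-fit test with 2 phenotype classes has df = 2 − 1 = 1.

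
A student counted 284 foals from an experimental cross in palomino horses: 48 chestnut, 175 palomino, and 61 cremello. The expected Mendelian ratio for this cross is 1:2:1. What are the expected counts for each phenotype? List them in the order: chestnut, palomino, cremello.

71, 142, 71

The 1:2:1 ratio has 4 parts, so with N = 284 the expected counts are:
  chestnut: 284 × 1/4 = 71
  palomino: 284 × 2/4 = 142
  cremello: 284 × 1/4 = 71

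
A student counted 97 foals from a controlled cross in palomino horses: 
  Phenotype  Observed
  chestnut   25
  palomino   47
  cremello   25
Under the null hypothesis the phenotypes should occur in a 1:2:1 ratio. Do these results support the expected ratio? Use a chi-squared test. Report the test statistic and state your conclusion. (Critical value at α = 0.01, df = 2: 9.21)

The 1:2:1 ratio has 4 parts, so with N = 97 the expected counts are:
  chestnut: 97 × 1/4 = 24.25
  palomino: 97 × 2/4 = 48.5
  cremello: 97 × 1/4 = 24.25
χ² = Σ (O − E)² / E
  chestnut: (25 − 24.25)² / 24.25 = 0.0232
  palomino: (47 − 48.5)² / 48.5 = 0.0464
  cremello: (25 − 24.25)² / 24.25 = 0.0232
χ² = 0.0232 + 0.0464 + 0.0232 = 0.0928 ≈ 0.093
Degrees of freedom = 3 − 1 = 2; critical value at α = 0.01 is 9.21.
Since 0.093 < 9.21, we fail to reject the null hypothesis — the data are consistent with the 1:2:1 ratio.

0.093; consistent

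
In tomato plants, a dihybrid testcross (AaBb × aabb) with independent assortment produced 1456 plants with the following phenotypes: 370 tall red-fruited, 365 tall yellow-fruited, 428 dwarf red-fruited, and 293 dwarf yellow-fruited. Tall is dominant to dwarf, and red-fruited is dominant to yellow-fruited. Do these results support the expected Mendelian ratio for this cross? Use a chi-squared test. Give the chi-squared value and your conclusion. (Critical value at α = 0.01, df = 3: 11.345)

25.203; not consistent

A dihybrid testcross with independent assortment gives a 1:1:1:1 ratio.
Under the 1:1:1:1 hypothesis (Σ ratio = 4, N = 1456):
  tall red-fruited: 1456 × 1/4 = 364
  tall yellow-fruited: 1456 × 1/4 = 364
  dwarf red-fruited: 1456 × 1/4 = 364
  dwarf yellow-fruited: 1456 × 1/4 = 364
χ² = Σ (O − E)² / E
  tall red-fruited: (370 − 364)² / 364 = 0.0989
  tall yellow-fruited: (365 − 364)² / 364 = 0.0027
  dwarf red-fruited: (428 − 364)² / 364 = 11.2527
  dwarf yellow-fruited: (293 − 364)² / 364 = 13.8489
χ² = 0.0989 + 0.0027 + 11.2527 + 13.8489 = 25.2032 ≈ 25.203
Degrees of freedom = 4 − 1 = 3; critical value at α = 0.01 is 11.345.
Since 25.203 > 11.345, we reject the null hypothesis — the data do not fit the 1:1:1:1 ratio.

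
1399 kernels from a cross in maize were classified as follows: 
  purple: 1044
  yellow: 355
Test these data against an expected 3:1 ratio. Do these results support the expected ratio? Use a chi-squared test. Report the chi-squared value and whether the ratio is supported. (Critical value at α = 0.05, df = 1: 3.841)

0.105; consistent

Expected counts for N = 1399 under a 3:1 ratio (total parts = 4):
  purple: 1399 × 3/4 = 1049.25
  yellow: 1399 × 1/4 = 349.75
χ² = Σ (O − E)² / E
  purple: (1044 − 1049.25)² / 1049.25 = 0.0263
  yellow: (355 − 349.75)² / 349.75 = 0.0788
χ² = 0.0263 + 0.0788 = 0.1051 ≈ 0.105
Degrees of freedom = 2 − 1 = 1; critical value at α = 0.05 is 3.841.
Since 0.105 < 3.841, we fail to reject the null hypothesis — the data are consistent with the 3:1 ratio.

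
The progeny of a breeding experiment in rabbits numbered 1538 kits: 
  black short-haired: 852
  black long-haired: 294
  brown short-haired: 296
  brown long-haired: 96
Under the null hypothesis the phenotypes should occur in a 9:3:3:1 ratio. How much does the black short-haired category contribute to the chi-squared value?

0.199

Total ratio parts = 16. Expected numbers out of 1538:
  black short-haired: 1538 × 9/16 = 865.125
  black long-haired: 1538 × 3/16 = 288.375
  brown short-haired: 1538 × 3/16 = 288.375
  brown long-haired: 1538 × 1/16 = 96.125
Contribution of black short-haired: (852 − 865.125)² / 865.125 = 0.1991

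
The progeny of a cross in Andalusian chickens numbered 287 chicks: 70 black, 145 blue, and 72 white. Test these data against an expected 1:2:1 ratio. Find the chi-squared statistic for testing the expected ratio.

Under the 1:2:1 hypothesis (Σ ratio = 4, N = 287):
  black: 287 × 1/4 = 71.75
  blue: 287 × 2/4 = 143.5
  white: 287 × 1/4 = 71.75
χ² = Σ (O − E)² / E
  black: (70 − 71.75)² / 71.75 = 0.0427
  blue: (145 − 143.5)² / 143.5 = 0.0157
  white: (72 − 71.75)² / 71.75 = 0.0009
χ² = 0.0427 + 0.0157 + 0.0009 = 0.0593 ≈ 0.059

0.059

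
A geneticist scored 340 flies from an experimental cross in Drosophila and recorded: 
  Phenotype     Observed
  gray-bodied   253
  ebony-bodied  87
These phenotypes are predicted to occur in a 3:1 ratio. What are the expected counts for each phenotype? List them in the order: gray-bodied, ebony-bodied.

Total ratio parts = 4. Expected numbers out of 340:
  gray-bodied: 340 × 3/4 = 255
  ebony-bodied: 340 × 1/4 = 85

255, 85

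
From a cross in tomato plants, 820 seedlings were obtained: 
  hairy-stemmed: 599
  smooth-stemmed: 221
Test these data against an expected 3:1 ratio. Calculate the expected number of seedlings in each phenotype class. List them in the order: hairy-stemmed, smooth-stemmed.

615, 205

Total ratio parts = 4. Expected numbers out of 820:
  hairy-stemmed: 820 × 3/4 = 615
  smooth-stemmed: 820 × 1/4 = 205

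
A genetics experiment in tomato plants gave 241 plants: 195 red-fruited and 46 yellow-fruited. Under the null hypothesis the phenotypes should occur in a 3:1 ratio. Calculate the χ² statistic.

4.494

Under the 3:1 hypothesis (Σ ratio = 4, N = 241):
  red-fruited: 241 × 3/4 = 180.75
  yellow-fruited: 241 × 1/4 = 60.25
χ² = Σ (O − E)² / E
  red-fruited: (195 − 180.75)² / 180.75 = 1.1234
  yellow-fruited: (46 − 60.25)² / 60.25 = 3.3703
χ² = 1.1234 + 3.3703 = 4.4937 ≈ 4.494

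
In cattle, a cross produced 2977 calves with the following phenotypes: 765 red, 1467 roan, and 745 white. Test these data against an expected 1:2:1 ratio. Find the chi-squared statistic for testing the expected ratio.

0.890

Under the 1:2:1 hypothesis (Σ ratio = 4, N = 2977):
  red: 2977 × 1/4 = 744.25
  roan: 2977 × 2/4 = 1488.5
  white: 2977 × 1/4 = 744.25
χ² = Σ (O − E)² / E
  red: (765 − 744.25)² / 744.25 = 0.5785
  roan: (1467 − 1488.5)² / 1488.5 = 0.3105
  white: (745 − 744.25)² / 744.25 = 0.0008
χ² = 0.5785 + 0.3105 + 0.0008 = 0.8898 ≈ 0.890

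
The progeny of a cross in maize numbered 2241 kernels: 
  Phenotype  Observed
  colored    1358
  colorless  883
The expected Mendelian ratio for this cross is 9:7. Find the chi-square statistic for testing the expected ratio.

Total ratio parts = 16. Expected numbers out of 2241:
  colored: 2241 × 9/16 = 1260.5625
  colorless: 2241 × 7/16 = 980.4375
χ² = Σ (O − E)² / E
  colored: (1358 − 1260.5625)² / 1260.5625 = 7.5316
  colorless: (883 − 980.4375)² / 980.4375 = 9.6835
χ² = 7.5316 + 9.6835 = 17.2151 ≈ 17.215

17.215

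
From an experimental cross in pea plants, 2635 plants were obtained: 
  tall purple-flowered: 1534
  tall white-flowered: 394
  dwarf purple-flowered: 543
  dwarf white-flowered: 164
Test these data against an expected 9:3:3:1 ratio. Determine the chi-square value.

26.927

The 9:3:3:1 ratio has 16 parts, so with N = 2635 the expected counts are:
  tall purple-flowered: 2635 × 9/16 = 1482.1875
  tall white-flowered: 2635 × 3/16 = 494.0625
  dwarf purple-flowered: 2635 × 3/16 = 494.0625
  dwarf white-flowered: 2635 × 1/16 = 164.6875
χ² = Σ (O − E)² / E
  tall purple-flowered: (1534 − 1482.1875)² / 1482.1875 = 1.8112
  tall white-flowered: (394 − 494.0625)² / 494.0625 = 20.2657
  dwarf purple-flowered: (543 − 494.0625)² / 494.0625 = 4.8473
  dwarf white-flowered: (164 − 164.6875)² / 164.6875 = 0.0029
χ² = 1.8112 + 20.2657 + 4.8473 + 0.0029 = 26.9271 ≈ 26.927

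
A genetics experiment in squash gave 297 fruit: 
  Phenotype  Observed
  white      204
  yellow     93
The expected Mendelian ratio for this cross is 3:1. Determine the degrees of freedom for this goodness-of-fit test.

1

A goodness-of-fit test with 2 phenotype classes has df = 2 − 1 = 1.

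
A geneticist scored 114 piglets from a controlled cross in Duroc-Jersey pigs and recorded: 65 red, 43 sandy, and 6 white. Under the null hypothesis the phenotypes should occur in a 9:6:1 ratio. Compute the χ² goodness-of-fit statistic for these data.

0.191

Under the 9:6:1 hypothesis (Σ ratio = 16, N = 114):
  red: 114 × 9/16 = 64.125
  sandy: 114 × 6/16 = 42.75
  white: 114 × 1/16 = 7.125
χ² = Σ (O − E)² / E
  red: (65 − 64.125)² / 64.125 = 0.0119
  sandy: (43 − 42.75)² / 42.75 = 0.0015
  white: (6 − 7.125)² / 7.125 = 0.1776
χ² = 0.0119 + 0.0015 + 0.1776 = 0.191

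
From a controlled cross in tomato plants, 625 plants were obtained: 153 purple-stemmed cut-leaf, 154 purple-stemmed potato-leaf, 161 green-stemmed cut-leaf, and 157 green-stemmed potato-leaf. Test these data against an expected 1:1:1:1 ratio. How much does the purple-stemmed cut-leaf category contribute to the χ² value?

0.068

Expected counts for N = 625 under a 1:1:1:1 ratio (total parts = 4):
  purple-stemmed cut-leaf: 625 × 1/4 = 156.25
  purple-stemmed potato-leaf: 625 × 1/4 = 156.25
  green-stemmed cut-leaf: 625 × 1/4 = 156.25
  green-stemmed potato-leaf: 625 × 1/4 = 156.25
Contribution of purple-stemmed cut-leaf: (153 − 156.25)² / 156.25 = 0.0676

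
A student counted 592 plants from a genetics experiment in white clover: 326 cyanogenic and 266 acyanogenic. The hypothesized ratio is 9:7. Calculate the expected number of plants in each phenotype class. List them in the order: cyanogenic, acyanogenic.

333, 259

Total ratio parts = 16. Expected numbers out of 592:
  cyanogenic: 592 × 9/16 = 333
  acyanogenic: 592 × 7/16 = 259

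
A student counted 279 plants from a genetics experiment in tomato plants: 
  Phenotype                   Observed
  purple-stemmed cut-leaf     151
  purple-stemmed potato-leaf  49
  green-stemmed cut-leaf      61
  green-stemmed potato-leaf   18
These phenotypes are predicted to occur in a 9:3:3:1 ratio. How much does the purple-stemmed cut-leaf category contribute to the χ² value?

Expected counts for N = 279 under a 9:3:3:1 ratio (total parts = 16):
  purple-stemmed cut-leaf: 279 × 9/16 = 156.9375
  purple-stemmed potato-leaf: 279 × 3/16 = 52.3125
  green-stemmed cut-leaf: 279 × 3/16 = 52.3125
  green-stemmed potato-leaf: 279 × 1/16 = 17.4375
Contribution of purple-stemmed cut-leaf: (151 − 156.9375)² / 156.9375 = 0.2246

0.225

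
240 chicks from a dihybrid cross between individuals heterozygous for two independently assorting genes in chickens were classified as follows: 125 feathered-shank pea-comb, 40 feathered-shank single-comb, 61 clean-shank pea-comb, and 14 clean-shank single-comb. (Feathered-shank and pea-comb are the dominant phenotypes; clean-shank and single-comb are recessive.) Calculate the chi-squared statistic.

A dihybrid F₂ with independent assortment and complete dominance at both loci gives a 9:3:3:1 phenotypic ratio.
Expected counts for N = 240 under a 9:3:3:1 ratio (total parts = 16):
  feathered-shank pea-comb: 240 × 9/16 = 135
  feathered-shank single-comb: 240 × 3/16 = 45
  clean-shank pea-comb: 240 × 3/16 = 45
  clean-shank single-comb: 240 × 1/16 = 15
χ² = Σ (O − E)² / E
  feathered-shank pea-comb: (125 − 135)² / 135 = 0.7407
  feathered-shank single-comb: (40 − 45)² / 45 = 0.5556
  clean-shank pea-comb: (61 − 45)² / 45 = 5.6889
  clean-shank single-comb: (14 − 15)² / 15 = 0.0667
χ² = 0.7407 + 0.5556 + 5.6889 + 0.0667 = 7.0519 ≈ 7.052

7.052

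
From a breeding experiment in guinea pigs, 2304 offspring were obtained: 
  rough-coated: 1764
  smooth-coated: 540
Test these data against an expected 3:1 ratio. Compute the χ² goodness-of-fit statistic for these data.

Under the 3:1 hypothesis (Σ ratio = 4, N = 2304):
  rough-coated: 2304 × 3/4 = 1728
  smooth-coated: 2304 × 1/4 = 576
χ² = Σ (O − E)² / E
  rough-coated: (1764 − 1728)² / 1728 = 0.7500
  smooth-coated: (540 − 576)² / 576 = 2.2500
χ² = 0.7500 + 2.2500 = 3.000

3.000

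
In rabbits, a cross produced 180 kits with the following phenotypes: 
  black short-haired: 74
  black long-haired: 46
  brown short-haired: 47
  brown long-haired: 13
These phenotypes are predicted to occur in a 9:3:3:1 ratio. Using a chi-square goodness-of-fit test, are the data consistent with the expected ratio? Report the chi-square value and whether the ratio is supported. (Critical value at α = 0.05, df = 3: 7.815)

The 9:3:3:1 ratio has 16 parts, so with N = 180 the expected counts are:
  black short-haired: 180 × 9/16 = 101.25
  black long-haired: 180 × 3/16 = 33.75
  brown short-haired: 180 × 3/16 = 33.75
  brown long-haired: 180 × 1/16 = 11.25
χ² = Σ (O − E)² / E
  black short-haired: (74 − 101.25)² / 101.25 = 7.3340
  black long-haired: (46 − 33.75)² / 33.75 = 4.4463
  brown short-haired: (47 − 33.75)² / 33.75 = 5.2019
  brown long-haired: (13 − 11.25)² / 11.25 = 0.2722
χ² = 7.3340 + 4.4463 + 5.2019 + 0.2722 = 17.2544 ≈ 17.254
Degrees of freedom = 4 − 1 = 3; critical value at α = 0.05 is 7.815.
Since 17.254 > 7.815, we reject the null hypothesis — the data do not fit the 9:3:3:1 ratio.

17.254; not consistent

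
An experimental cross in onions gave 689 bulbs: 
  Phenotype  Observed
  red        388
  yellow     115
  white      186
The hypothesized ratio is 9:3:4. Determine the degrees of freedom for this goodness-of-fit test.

A goodness-of-fit test with 3 phenotype classes has df = 3 − 1 = 2.

2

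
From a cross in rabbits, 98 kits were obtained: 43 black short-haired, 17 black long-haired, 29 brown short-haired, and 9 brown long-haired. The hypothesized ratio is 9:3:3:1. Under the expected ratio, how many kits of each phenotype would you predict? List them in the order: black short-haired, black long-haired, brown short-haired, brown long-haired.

Expected counts for N = 98 under a 9:3:3:1 ratio (total parts = 16):
  black short-haired: 98 × 9/16 = 55.125
  black long-haired: 98 × 3/16 = 18.375
  brown short-haired: 98 × 3/16 = 18.375
  brown long-haired: 98 × 1/16 = 6.125

55.125, 18.375, 18.375, 6.125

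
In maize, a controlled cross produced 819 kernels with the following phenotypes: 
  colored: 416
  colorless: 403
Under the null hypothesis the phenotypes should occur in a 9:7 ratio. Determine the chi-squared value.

Total ratio parts = 16. Expected numbers out of 819:
  colored: 819 × 9/16 = 460.6875
  colorless: 819 × 7/16 = 358.3125
χ² = Σ (O − E)² / E
  colored: (416 − 460.6875)² / 460.6875 = 4.3348
  colorless: (403 − 358.3125)² / 358.3125 = 5.5733
χ² = 4.3348 + 5.5733 = 9.9081 ≈ 9.908

9.908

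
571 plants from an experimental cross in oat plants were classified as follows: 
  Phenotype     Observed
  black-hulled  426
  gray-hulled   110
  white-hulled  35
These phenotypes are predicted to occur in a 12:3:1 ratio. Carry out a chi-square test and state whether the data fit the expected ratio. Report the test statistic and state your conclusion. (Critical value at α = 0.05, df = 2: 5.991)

Under the 12:3:1 hypothesis (Σ ratio = 16, N = 571):
  black-hulled: 571 × 12/16 = 428.25
  gray-hulled: 571 × 3/16 = 107.0625
  white-hulled: 571 × 1/16 = 35.6875
χ² = Σ (O − E)² / E
  black-hulled: (426 − 428.25)² / 428.25 = 0.0118
  gray-hulled: (110 − 107.0625)² / 107.0625 = 0.0806
  white-hulled: (35 − 35.6875)² / 35.6875 = 0.0132
χ² = 0.0118 + 0.0806 + 0.0132 = 0.1056 ≈ 0.106
Degrees of freedom = 3 − 1 = 2; critical value at α = 0.05 is 5.991.
Since 0.106 < 5.991, we fail to reject the null hypothesis — the data are consistent with the 12:3:1 ratio.

0.106; consistent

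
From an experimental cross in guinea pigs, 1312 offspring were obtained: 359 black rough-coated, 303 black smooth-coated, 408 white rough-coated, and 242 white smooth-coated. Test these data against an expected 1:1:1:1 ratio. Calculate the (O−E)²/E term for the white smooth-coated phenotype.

Under the 1:1:1:1 hypothesis (Σ ratio = 4, N = 1312):
  black rough-coated: 1312 × 1/4 = 328
  black smooth-coated: 1312 × 1/4 = 328
  white rough-coated: 1312 × 1/4 = 328
  white smooth-coated: 1312 × 1/4 = 328
Contribution of white smooth-coated: (242 − 328)² / 328 = 22.5488

22.549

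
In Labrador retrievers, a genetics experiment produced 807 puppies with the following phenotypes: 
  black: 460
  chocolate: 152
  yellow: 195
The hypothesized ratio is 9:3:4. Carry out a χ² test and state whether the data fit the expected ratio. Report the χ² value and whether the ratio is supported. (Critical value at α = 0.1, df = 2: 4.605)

0.310; consistent

Under the 9:3:4 hypothesis (Σ ratio = 16, N = 807):
  black: 807 × 9/16 = 453.9375
  chocolate: 807 × 3/16 = 151.3125
  yellow: 807 × 4/16 = 201.75
χ² = Σ (O − E)² / E
  black: (460 − 453.9375)² / 453.9375 = 0.0810
  chocolate: (152 − 151.3125)² / 151.3125 = 0.0031
  yellow: (195 − 201.75)² / 201.75 = 0.2258
χ² = 0.0810 + 0.0031 + 0.2258 = 0.3099 ≈ 0.310
Degrees of freedom = 3 − 1 = 2; critical value at α = 0.1 is 4.605.
Since 0.310 < 4.605, we fail to reject the null hypothesis — the data are consistent with the 9:3:4 ratio.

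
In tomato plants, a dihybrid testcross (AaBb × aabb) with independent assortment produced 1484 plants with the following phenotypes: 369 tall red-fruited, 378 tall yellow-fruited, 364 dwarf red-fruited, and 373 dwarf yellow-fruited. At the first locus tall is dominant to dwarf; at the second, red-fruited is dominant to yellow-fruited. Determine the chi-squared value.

A dihybrid testcross with independent assortment gives a 1:1:1:1 ratio.
Expected counts for N = 1484 under a 1:1:1:1 ratio (total parts = 4):
  tall red-fruited: 1484 × 1/4 = 371
  tall yellow-fruited: 1484 × 1/4 = 371
  dwarf red-fruited: 1484 × 1/4 = 371
  dwarf yellow-fruited: 1484 × 1/4 = 371
χ² = Σ (O − E)² / E
  tall red-fruited: (369 − 371)² / 371 = 0.0108
  tall yellow-fruited: (378 − 371)² / 371 = 0.1321
  dwarf red-fruited: (364 − 371)² / 371 = 0.1321
  dwarf yellow-fruited: (373 − 371)² / 371 = 0.0108
χ² = 0.0108 + 0.1321 + 0.1321 + 0.0108 = 0.2858 ≈ 0.286

0.286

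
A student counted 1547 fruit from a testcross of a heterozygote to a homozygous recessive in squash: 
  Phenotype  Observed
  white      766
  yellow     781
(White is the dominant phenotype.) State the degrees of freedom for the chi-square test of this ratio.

1

A testcross of a heterozygote (Aa × aa) gives a 1:1 phenotypic ratio.
A goodness-of-fit test with 2 phenotype classes has df = 2 − 1 = 1.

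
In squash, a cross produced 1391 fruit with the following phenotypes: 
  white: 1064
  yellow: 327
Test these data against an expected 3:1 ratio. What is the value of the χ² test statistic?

1.651

Total ratio parts = 4. Expected numbers out of 1391:
  white: 1391 × 3/4 = 1043.25
  yellow: 1391 × 1/4 = 347.75
χ² = Σ (O − E)² / E
  white: (1064 − 1043.25)² / 1043.25 = 0.4127
  yellow: (327 − 347.75)² / 347.75 = 1.2381
χ² = 0.4127 + 1.2381 = 1.6508 ≈ 1.651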